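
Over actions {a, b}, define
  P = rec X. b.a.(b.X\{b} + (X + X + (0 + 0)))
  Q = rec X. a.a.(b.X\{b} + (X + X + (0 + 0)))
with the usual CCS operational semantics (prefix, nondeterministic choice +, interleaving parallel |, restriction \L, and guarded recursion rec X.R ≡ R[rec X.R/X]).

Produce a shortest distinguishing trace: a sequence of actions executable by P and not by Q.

LTS(P): 4 reachable states
  p0 = rec X. b.a.(b.X\{b} + (X + X + (0 + 0))) ⊢ ··b··> p1
  p1 = a.(b.(rec X. b.a.(b.X\{b} + (X + X + (0 + 0))))\{b} + ((rec X. b.a.(b.X\{b} + (X + X + (0 + 0)))) + (rec X. b.a.(b.X\{b} + (X + X + (0 + 0)))) + (0 + 0))) ⊢ ··a··> p2
  p2 = b.(rec X. b.a.(b.X\{b} + (X + X + (0 + 0))))\{b} + ((rec X. b.a.(b.X\{b} + (X + X + (0 + 0)))) + (rec X. b.a.(b.X\{b} + (X + X + (0 + 0)))) + (0 + 0)) ⊢ ··b··> p1, ··b··> p3
  p3 = (rec X. b.a.(b.X\{b} + (X + X + (0 + 0))))\{b} ⊢ deadlocked
LTS(Q): 6 reachable states
  q0 = rec X. a.a.(b.X\{b} + (X + X + (0 + 0))) ⊢ ··a··> q1
  q1 = a.(b.(rec X. a.a.(b.X\{b} + (X + X + (0 + 0))))\{b} + ((rec X. a.a.(b.X\{b} + (X + X + (0 + 0)))) + (rec X. a.a.(b.X\{b} + (X + X + (0 + 0)))) + (0 + 0))) ⊢ ··a··> q2
  q2 = b.(rec X. a.a.(b.X\{b} + (X + X + (0 + 0))))\{b} + ((rec X. a.a.(b.X\{b} + (X + X + (0 + 0)))) + (rec X. a.a.(b.X\{b} + (X + X + (0 + 0)))) + (0 + 0)) ⊢ ··a··> q1, ··b··> q3
  q3 = (rec X. a.a.(b.X\{b} + (X + X + (0 + 0))))\{b} ⊢ ··a··> q4
  q4 = (a.(b.(rec X. a.a.(b.X\{b} + (X + X + (0 + 0))))\{b} + ((rec X. a.a.(b.X\{b} + (X + X + (0 + 0)))) + (rec X. a.a.(b.X\{b} + (X + X + (0 + 0)))) + (0 + 0))))\{b} ⊢ ··a··> q5
  q5 = (b.(rec X. a.a.(b.X\{b} + (X + X + (0 + 0))))\{b} + ((rec X. a.a.(b.X\{b} + (X + X + (0 + 0)))) + (rec X. a.a.(b.X\{b} + (X + X + (0 + 0)))) + (0 + 0)))\{b} ⊢ ··a··> q4
Executing b from P (initial set {p0}):
  step 1 (b): {p1}
  P completes σ.
Executing b from Q (initial set {q0}):
  step 1 (b): ∅  — Q cannot continue

b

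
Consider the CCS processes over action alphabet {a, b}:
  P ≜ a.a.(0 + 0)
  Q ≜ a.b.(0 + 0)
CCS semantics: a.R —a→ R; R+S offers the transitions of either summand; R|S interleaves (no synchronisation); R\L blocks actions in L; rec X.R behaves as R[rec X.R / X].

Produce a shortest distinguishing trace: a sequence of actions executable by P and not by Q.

aa

P's transition system — 3 states:
  u0 = a.a.(0 + 0) → --a--▸ u1
  u1 = a.(0 + 0) → --a--▸ u2
  u2 = 0 + 0 → stopped
Q's transition system — 3 states:
  v0 = a.b.(0 + 0) → --a--▸ v1
  v1 = b.(0 + 0) → --b--▸ v2
  v2 = 0 + 0 → stopped
Executing aa from P (initial set {u0}):
  step 1 (a): {u1}
  step 2 (a): {u2}
  — P admits the full trace.
Executing aa from Q (initial set {v0}):
  step 1 (a): {v1}
  step 2 (a): ∅ (Q stuck)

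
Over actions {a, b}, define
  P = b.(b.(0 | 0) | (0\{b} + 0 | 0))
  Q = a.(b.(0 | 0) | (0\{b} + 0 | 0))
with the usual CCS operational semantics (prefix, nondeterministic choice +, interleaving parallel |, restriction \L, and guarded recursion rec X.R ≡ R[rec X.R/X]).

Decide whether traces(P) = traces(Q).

trace-distinct — witness ⟨b⟩

Reachable graph of P (3 states):
  u0 = b.(b.(0 | 0) | (0\{b} + 0 | 0)) ⊢ -b-> u1
  u1 = b.(0 | 0) | (0\{b} + 0 | 0) ⊢ -b-> u2
  u2 = 0 | 0 | (0\{b} + 0 | 0) ⊢ (no moves)
Reachable graph of Q (3 states):
  v0 = a.(b.(0 | 0) | (0\{b} + 0 | 0)) ⊢ -a-> v1
  v1 = b.(0 | 0) | (0\{b} + 0 | 0) ⊢ -b-> v2
  v2 = 0 | 0 | (0\{b} + 0 | 0) ⊢ (no moves)
Trace ⟨b⟩ through P, begin at {u0}:
  [1] b ⇒ {u1}
  ✓ P
Trace ⟨b⟩ through Q, begin at {v0}:
  [1] b ⇒ ∅ (Q stuck)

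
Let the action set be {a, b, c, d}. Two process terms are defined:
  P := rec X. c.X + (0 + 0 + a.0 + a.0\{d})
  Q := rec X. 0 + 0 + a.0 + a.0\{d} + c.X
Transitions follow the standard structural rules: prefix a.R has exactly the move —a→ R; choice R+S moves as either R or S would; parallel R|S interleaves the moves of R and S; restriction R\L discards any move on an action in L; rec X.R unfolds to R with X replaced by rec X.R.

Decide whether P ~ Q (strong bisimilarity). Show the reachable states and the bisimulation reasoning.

P's transition system — 3 states:
  m0 = rec X. c.X + (0 + 0 + a.0 + a.0\{d}) :: —a→ m1, —a→ m2, —c→ m0
  m1 = 0 :: ∅
  m2 = 0\{d} :: ∅
Q's transition system — 3 states:
  n0 = rec X. 0 + 0 + a.0 + a.0\{d} + c.X :: —a→ n1, —a→ n2, —c→ n0
  n1 = 0 :: ∅
  n2 = 0\{d} :: ∅
Coarsest stable partition (strong bisimilarity classes):
  B0 = {m0, n0}
  B1 = {m1, m2, n1, n2}
m0 ∈ B0, n0 ∈ B0 → same block

P ~ Q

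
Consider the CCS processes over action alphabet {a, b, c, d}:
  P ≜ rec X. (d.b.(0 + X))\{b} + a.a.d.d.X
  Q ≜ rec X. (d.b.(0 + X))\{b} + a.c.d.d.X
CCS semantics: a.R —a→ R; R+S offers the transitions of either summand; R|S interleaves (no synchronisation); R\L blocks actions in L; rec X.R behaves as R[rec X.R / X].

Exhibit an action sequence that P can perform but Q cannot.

aa

Reachable graph of P (5 states):
  p0 = rec X. (d.b.(0 + X))\{b} + a.a.d.d.X has moves -a-> p1, -d-> p2
  p1 = a.d.d.(rec X. (d.b.(0 + X))\{b} + a.a.d.d.X) has moves -a-> p3
  p2 = (b.(0 + (rec X. (d.b.(0 + X))\{b} + a.a.d.d.X)))\{b} has moves stopped
  p3 = d.d.(rec X. (d.b.(0 + X))\{b} + a.a.d.d.X) has moves -d-> p4
  p4 = d.(rec X. (d.b.(0 + X))\{b} + a.a.d.d.X) has moves -d-> p0
Reachable graph of Q (5 states):
  q0 = rec X. (d.b.(0 + X))\{b} + a.c.d.d.X has moves -a-> q1, -d-> q2
  q1 = c.d.d.(rec X. (d.b.(0 + X))\{b} + a.c.d.d.X) has moves -c-> q3
  q2 = (b.(0 + (rec X. (d.b.(0 + X))\{b} + a.c.d.d.X)))\{b} has moves stopped
  q3 = d.d.(rec X. (d.b.(0 + X))\{b} + a.c.d.d.X) has moves -d-> q4
  q4 = d.(rec X. (d.b.(0 + X))\{b} + a.c.d.d.X) has moves -d-> q0
Trace ⟨aa⟩ through P, begin at {p0}:
  step 1 (a): {p1}
  step 2 (a): {p3}
  ✓ P
Trace ⟨aa⟩ through Q, begin at {q0}:
  step 1 (a): {q1}
  step 2 (a): no successor for Q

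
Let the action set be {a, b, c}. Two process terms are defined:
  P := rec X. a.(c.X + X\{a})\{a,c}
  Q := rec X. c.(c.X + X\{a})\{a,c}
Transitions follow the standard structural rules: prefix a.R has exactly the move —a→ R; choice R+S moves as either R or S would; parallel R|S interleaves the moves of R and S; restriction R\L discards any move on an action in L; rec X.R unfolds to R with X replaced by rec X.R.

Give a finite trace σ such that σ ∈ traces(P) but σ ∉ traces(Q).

a

P's transition system — 2 states:
  p0 = rec X. a.(c.X + X\{a})\{a,c} ⊢ --a--▸ p1
  p1 = (c.(rec X. a.(c.X + X\{a})\{a,c}) + (rec X. a.(c.X + X\{a})\{a,c})\{a})\{a,c} ⊢ (no moves)
Q's transition system — 2 states:
  q0 = rec X. c.(c.X + X\{a})\{a,c} ⊢ --c--▸ q1
  q1 = (c.(rec X. c.(c.X + X\{a})\{a,c}) + (rec X. c.(c.X + X\{a})\{a,c})\{a})\{a,c} ⊢ (no moves)
Run σ = ⟨a⟩ on P: start {p0}
  step 1 (a): {p1}
  ✓ P
Run σ = ⟨a⟩ on Q: start {q0}
  step 1 (a): ∅ (Q stuck)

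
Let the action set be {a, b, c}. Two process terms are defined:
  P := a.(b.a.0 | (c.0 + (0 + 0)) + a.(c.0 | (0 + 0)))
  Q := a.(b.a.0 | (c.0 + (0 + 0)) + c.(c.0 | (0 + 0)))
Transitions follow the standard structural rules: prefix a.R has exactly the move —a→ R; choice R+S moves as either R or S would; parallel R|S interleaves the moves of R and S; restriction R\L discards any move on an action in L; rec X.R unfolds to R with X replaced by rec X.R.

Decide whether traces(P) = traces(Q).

NO — witness ⟨aa⟩

P's transition system — 9 states:
  s0 = a.(b.a.0 | (c.0 + (0 + 0)) + a.(c.0 | (0 + 0))) → --a--▸ s1
  s1 = b.a.0 | (c.0 + (0 + 0)) + a.(c.0 | (0 + 0)) → --a--▸ s2, --b--▸ s3, --c--▸ s4
  s2 = c.0 | (0 + 0) → --c--▸ s5
  s3 = a.0 | (c.0 + (0 + 0)) → --a--▸ s6, --c--▸ s7
  s4 = b.a.0 | 0 → --b--▸ s7
  s5 = 0 | (0 + 0) → (no moves)
  s6 = 0 | (c.0 + (0 + 0)) → --c--▸ s8
  s7 = a.0 | 0 → --a--▸ s8
  s8 = 0 | 0 → (no moves)
Q's transition system — 9 states:
  t0 = a.(b.a.0 | (c.0 + (0 + 0)) + c.(c.0 | (0 + 0))) → --a--▸ t1
  t1 = b.a.0 | (c.0 + (0 + 0)) + c.(c.0 | (0 + 0)) → --b--▸ t2, --c--▸ t3, --c--▸ t4
  t2 = a.0 | (c.0 + (0 + 0)) → --a--▸ t5, --c--▸ t6
  t3 = b.a.0 | 0 → --b--▸ t6
  t4 = c.0 | (0 + 0) → --c--▸ t7
  t5 = 0 | (c.0 + (0 + 0)) → --c--▸ t8
  t6 = a.0 | 0 → --a--▸ t8
  t7 = 0 | (0 + 0) → (no moves)
  t8 = 0 | 0 → (no moves)
Trace ⟨aa⟩ through P, begin at {s0}:
  [1] a ⇒ {s1}
  [2] a ⇒ {s2}
  — P admits the full trace.
Trace ⟨aa⟩ through Q, begin at {t0}:
  [1] a ⇒ {t1}
  [2] a ⇒ ∅ (Q stuck)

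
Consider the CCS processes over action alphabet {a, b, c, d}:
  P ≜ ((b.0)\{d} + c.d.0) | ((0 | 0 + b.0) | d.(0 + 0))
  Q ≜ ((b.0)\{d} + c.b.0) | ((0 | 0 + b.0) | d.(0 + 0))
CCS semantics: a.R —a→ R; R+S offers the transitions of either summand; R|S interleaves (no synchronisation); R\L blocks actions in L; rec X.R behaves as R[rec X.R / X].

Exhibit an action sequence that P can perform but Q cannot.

Reachable graph of P (16 states):
  m0 = ((b.0)\{d} + c.d.0) | ((0 | 0 + b.0) | d.(0 + 0)) ⊢ =b=> m1, =b=> m2, =c=> m3, =d=> m4
  m1 = ((b.0)\{d} + c.d.0) | (0 | d.(0 + 0)) ⊢ =b=> m5, =c=> m6, =d=> m7
  m2 = 0\{d} | ((0 | 0 + b.0) | d.(0 + 0)) ⊢ =b=> m5, =d=> m8
  m3 = d.0 | ((0 | 0 + b.0) | d.(0 + 0)) ⊢ =b=> m6, =d=> m10, =d=> m9
  m4 = ((b.0)\{d} + c.d.0) | ((0 | 0 + b.0) | (0 + 0)) ⊢ =b=> m7, =b=> m8, =c=> m10
  m5 = 0\{d} | (0 | d.(0 + 0)) ⊢ =d=> m11
  m6 = d.0 | (0 | d.(0 + 0)) ⊢ =d=> m12, =d=> m13
  m7 = ((b.0)\{d} + c.d.0) | (0 | (0 + 0)) ⊢ =b=> m11, =c=> m13
  m8 = 0\{d} | ((0 | 0 + b.0) | (0 + 0)) ⊢ =b=> m11
  m9 = 0 | ((0 | 0 + b.0) | d.(0 + 0)) ⊢ =b=> m12, =d=> m14
  m10 = d.0 | ((0 | 0 + b.0) | (0 + 0)) ⊢ =b=> m13, =d=> m14
  m11 = 0\{d} | (0 | (0 + 0)) ⊢ stopped
  m12 = 0 | (0 | d.(0 + 0)) ⊢ =d=> m15
  m13 = d.0 | (0 | (0 + 0)) ⊢ =d=> m15
  m14 = 0 | ((0 | 0 + b.0) | (0 + 0)) ⊢ =b=> m15
  m15 = 0 | (0 | (0 + 0)) ⊢ stopped
Reachable graph of Q (16 states):
  n0 = ((b.0)\{d} + c.b.0) | ((0 | 0 + b.0) | d.(0 + 0)) ⊢ =b=> n1, =b=> n2, =c=> n3, =d=> n4
  n1 = ((b.0)\{d} + c.b.0) | (0 | d.(0 + 0)) ⊢ =b=> n5, =c=> n6, =d=> n7
  n2 = 0\{d} | ((0 | 0 + b.0) | d.(0 + 0)) ⊢ =b=> n5, =d=> n8
  n3 = b.0 | ((0 | 0 + b.0) | d.(0 + 0)) ⊢ =b=> n6, =b=> n9, =d=> n10
  n4 = ((b.0)\{d} + c.b.0) | ((0 | 0 + b.0) | (0 + 0)) ⊢ =b=> n7, =b=> n8, =c=> n10
  n5 = 0\{d} | (0 | d.(0 + 0)) ⊢ =d=> n11
  n6 = b.0 | (0 | d.(0 + 0)) ⊢ =b=> n12, =d=> n13
  n7 = ((b.0)\{d} + c.b.0) | (0 | (0 + 0)) ⊢ =b=> n11, =c=> n13
  n8 = 0\{d} | ((0 | 0 + b.0) | (0 + 0)) ⊢ =b=> n11
  n9 = 0 | ((0 | 0 + b.0) | d.(0 + 0)) ⊢ =b=> n12, =d=> n14
  n10 = b.0 | ((0 | 0 + b.0) | (0 + 0)) ⊢ =b=> n13, =b=> n14
  n11 = 0\{d} | (0 | (0 + 0)) ⊢ stopped
  n12 = 0 | (0 | d.(0 + 0)) ⊢ =d=> n15
  n13 = b.0 | (0 | (0 + 0)) ⊢ =b=> n15
  n14 = 0 | ((0 | 0 + b.0) | (0 + 0)) ⊢ =b=> n15
  n15 = 0 | (0 | (0 + 0)) ⊢ stopped
Run σ = ⟨cdd⟩ on P: start {m0}
  step 1 (c): {m3}
  step 2 (d): {m10, m9}
  step 3 (d): {m14}
  — P admits the full trace.
Run σ = ⟨cdd⟩ on Q: start {n0}
  step 1 (c): {n3}
  step 2 (d): {n10}
  step 3 (d): no successor for Q

cdd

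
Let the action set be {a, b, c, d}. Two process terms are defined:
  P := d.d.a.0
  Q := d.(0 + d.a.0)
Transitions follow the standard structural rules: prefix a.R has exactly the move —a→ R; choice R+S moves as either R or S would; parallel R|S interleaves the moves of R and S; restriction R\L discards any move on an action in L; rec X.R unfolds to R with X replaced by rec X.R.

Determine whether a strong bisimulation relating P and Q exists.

Reachable graph of P (4 states):
  s0 = d.d.a.0 has moves =d=> s1
  s1 = d.a.0 has moves =d=> s2
  s2 = a.0 has moves =a=> s3
  s3 = 0 has moves ∅
Reachable graph of Q (4 states):
  t0 = d.(0 + d.a.0) has moves =d=> t1
  t1 = 0 + d.a.0 has moves =d=> t2
  t2 = a.0 has moves =a=> t3
  t3 = 0 has moves ∅
Coarsest stable partition (strong bisimilarity classes):
  B0 = {s0, t0}
  B1 = {s1, t1}
  B2 = {s2, t2}
  B3 = {s3, t3}
s0 ∈ B0, t0 ∈ B0 → same block

YES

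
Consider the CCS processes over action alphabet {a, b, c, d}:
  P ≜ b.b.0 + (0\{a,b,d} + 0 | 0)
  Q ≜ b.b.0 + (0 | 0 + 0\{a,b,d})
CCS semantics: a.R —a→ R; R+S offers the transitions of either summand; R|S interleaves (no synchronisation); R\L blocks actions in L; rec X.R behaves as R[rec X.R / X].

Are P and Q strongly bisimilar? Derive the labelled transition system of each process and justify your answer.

YES

LTS(P): 3 reachable states
  m0 = b.b.0 + (0\{a,b,d} + 0 | 0) has moves --b--▸ m1
  m1 = b.0 has moves --b--▸ m2
  m2 = 0 has moves stopped
LTS(Q): 3 reachable states
  n0 = b.b.0 + (0 | 0 + 0\{a,b,d}) has moves --b--▸ n1
  n1 = b.0 has moves --b--▸ n2
  n2 = 0 has moves stopped
Coarsest stable partition (strong bisimilarity classes):
  B0 = {m0, n0}
  B1 = {m1, n1}
  B2 = {m2, n2}
m0 ∈ B0, n0 ∈ B0 → same block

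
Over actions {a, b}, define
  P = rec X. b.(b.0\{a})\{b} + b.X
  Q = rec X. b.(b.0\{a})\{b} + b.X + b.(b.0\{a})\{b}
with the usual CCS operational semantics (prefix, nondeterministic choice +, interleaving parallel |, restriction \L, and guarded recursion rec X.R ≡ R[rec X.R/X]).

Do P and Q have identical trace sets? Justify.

trace-equivalent

LTS(P): 2 reachable states
  p0 = rec X. b.(b.0\{a})\{b} + b.X has moves =b=> p0, =b=> p1
  p1 = (b.0\{a})\{b} has moves ∅
LTS(Q): 2 reachable states
  q0 = rec X. b.(b.0\{a})\{b} + b.X + b.(b.0\{a})\{b} has moves =b=> q0, =b=> q1
  q1 = (b.0\{a})\{b} has moves ∅
Bisimilarity quotient blocks:
  B0 = {p0, q0}
  B1 = {p1, q1}
p0 ∈ B0, q0 ∈ B0 → same block
Bisimilar ⇒ trace-equivalent.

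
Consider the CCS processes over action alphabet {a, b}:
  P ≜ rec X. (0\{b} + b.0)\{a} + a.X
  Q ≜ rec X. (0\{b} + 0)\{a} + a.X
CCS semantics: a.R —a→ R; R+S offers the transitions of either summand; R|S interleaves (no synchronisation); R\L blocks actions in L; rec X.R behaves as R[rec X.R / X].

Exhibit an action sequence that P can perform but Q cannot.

LTS(P): 2 reachable states
  p0 = rec X. (0\{b} + b.0)\{a} + a.X has moves —a→ p0, —b→ p1
  p1 = 0\{a} has moves stopped
LTS(Q): 1 reachable states
  q0 = rec X. (0\{b} + 0)\{a} + a.X has moves —a→ q0
Trace ⟨b⟩ through P, begin at {p0}:
  step 1 (b): {p1}
  P completes σ.
Trace ⟨b⟩ through Q, begin at {q0}:
  step 1 (b): no successor for Q

b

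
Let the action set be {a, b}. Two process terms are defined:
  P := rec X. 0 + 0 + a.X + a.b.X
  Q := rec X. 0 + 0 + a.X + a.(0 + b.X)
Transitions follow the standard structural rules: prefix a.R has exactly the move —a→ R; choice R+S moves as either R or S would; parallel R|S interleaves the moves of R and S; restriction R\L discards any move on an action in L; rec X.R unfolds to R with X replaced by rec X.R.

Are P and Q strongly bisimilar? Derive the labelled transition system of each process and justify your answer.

Reachable graph of P (2 states):
  s0 = rec X. 0 + 0 + a.X + a.b.X :: ··a··> s0, ··a··> s1
  s1 = b.(rec X. 0 + 0 + a.X + a.b.X) :: ··b··> s0
Reachable graph of Q (2 states):
  t0 = rec X. 0 + 0 + a.X + a.(0 + b.X) :: ··a··> t0, ··a··> t1
  t1 = 0 + b.(rec X. 0 + 0 + a.X + a.(0 + b.X)) :: ··b··> t0
Partition-refinement fixed point:
  B0 = {s0, t0}
  B1 = {s1, t1}
s0 ∈ B0, t0 ∈ B0 → same block

YES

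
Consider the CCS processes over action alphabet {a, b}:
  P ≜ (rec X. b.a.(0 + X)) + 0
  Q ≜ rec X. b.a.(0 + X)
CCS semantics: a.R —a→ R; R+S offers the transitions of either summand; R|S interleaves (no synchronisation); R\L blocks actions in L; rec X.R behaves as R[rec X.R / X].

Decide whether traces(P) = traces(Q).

P's transition system — 3 states:
  s0 = (rec X. b.a.(0 + X)) + 0 has moves —b→ s1
  s1 = a.(0 + (rec X. b.a.(0 + X))) has moves —a→ s2
  s2 = 0 + (rec X. b.a.(0 + X)) has moves —b→ s1
Q's transition system — 3 states:
  t0 = rec X. b.a.(0 + X) has moves —b→ t1
  t1 = a.(0 + (rec X. b.a.(0 + X))) has moves —a→ t2
  t2 = 0 + (rec X. b.a.(0 + X)) has moves —b→ t1
Coarsest stable partition (strong bisimilarity classes):
  B0 = {s0, s2, t0, t2}
  B1 = {s1, t1}
s0 ∈ B0, t0 ∈ B0 → same block
Bisimilar ⇒ trace-equivalent.

traces(P) = traces(Q)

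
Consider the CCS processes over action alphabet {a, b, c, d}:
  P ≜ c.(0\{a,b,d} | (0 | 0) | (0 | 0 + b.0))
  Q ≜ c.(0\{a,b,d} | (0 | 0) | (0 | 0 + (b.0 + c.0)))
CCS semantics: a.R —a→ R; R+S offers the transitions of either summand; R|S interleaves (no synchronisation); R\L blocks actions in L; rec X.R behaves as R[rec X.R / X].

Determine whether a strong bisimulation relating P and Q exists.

P's transition system — 3 states:
  m0 = c.(0\{a,b,d} | (0 | 0) | (0 | 0 + b.0)) | --c--▸ m1
  m1 = 0\{a,b,d} | (0 | 0) | (0 | 0 + b.0) | --b--▸ m2
  m2 = 0\{a,b,d} | (0 | 0) | 0 | ∅
Q's transition system — 3 states:
  n0 = c.(0\{a,b,d} | (0 | 0) | (0 | 0 + (b.0 + c.0))) | --c--▸ n1
  n1 = 0\{a,b,d} | (0 | 0) | (0 | 0 + (b.0 + c.0)) | --b--▸ n2, --c--▸ n2
  n2 = 0\{a,b,d} | (0 | 0) | 0 | ∅
Bisimilarity quotient blocks:
  B0 = {m0}
  B1 = {m1}
  B2 = {m2, n2}
  B3 = {n0}
  B4 = {n1}
m0 ∈ B0, n0 ∈ B3 → different blocks

not bisimilar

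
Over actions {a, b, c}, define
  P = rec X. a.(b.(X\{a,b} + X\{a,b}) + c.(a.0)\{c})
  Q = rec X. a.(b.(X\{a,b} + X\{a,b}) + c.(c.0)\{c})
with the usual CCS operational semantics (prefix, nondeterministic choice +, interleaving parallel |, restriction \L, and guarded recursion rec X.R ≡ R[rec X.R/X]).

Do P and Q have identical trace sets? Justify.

Reachable graph of P (5 states):
  s0 = rec X. a.(b.(X\{a,b} + X\{a,b}) + c.(a.0)\{c}) has moves --a--▸ s1
  s1 = b.((rec X. a.(b.(X\{a,b} + X\{a,b}) + c.(a.0)\{c}))\{a,b} + (rec X. a.(b.(X\{a,b} + X\{a,b}) + c.(a.0)\{c}))\{a,b}) + c.(a.0)\{c} has moves --b--▸ s2, --c--▸ s3
  s2 = (rec X. a.(b.(X\{a,b} + X\{a,b}) + c.(a.0)\{c}))\{a,b} + (rec X. a.(b.(X\{a,b} + X\{a,b}) + c.(a.0)\{c}))\{a,b} has moves ∅
  s3 = (a.0)\{c} has moves --a--▸ s4
  s4 = 0\{c} has moves ∅
Reachable graph of Q (4 states):
  t0 = rec X. a.(b.(X\{a,b} + X\{a,b}) + c.(c.0)\{c}) has moves --a--▸ t1
  t1 = b.((rec X. a.(b.(X\{a,b} + X\{a,b}) + c.(c.0)\{c}))\{a,b} + (rec X. a.(b.(X\{a,b} + X\{a,b}) + c.(c.0)\{c}))\{a,b}) + c.(c.0)\{c} has moves --b--▸ t2, --c--▸ t3
  t2 = (rec X. a.(b.(X\{a,b} + X\{a,b}) + c.(c.0)\{c}))\{a,b} + (rec X. a.(b.(X\{a,b} + X\{a,b}) + c.(c.0)\{c}))\{a,b} has moves ∅
  t3 = (c.0)\{c} has moves ∅
Trace ⟨aca⟩ through P, begin at {s0}:
  [1] a ⇒ {s1}
  [2] c ⇒ {s3}
  [3] a ⇒ {s4}
  — P admits the full trace.
Trace ⟨aca⟩ through Q, begin at {t0}:
  [1] a ⇒ {t1}
  [2] c ⇒ {t3}
  [3] a ⇒ no successor for Q

NO — witness ⟨aca⟩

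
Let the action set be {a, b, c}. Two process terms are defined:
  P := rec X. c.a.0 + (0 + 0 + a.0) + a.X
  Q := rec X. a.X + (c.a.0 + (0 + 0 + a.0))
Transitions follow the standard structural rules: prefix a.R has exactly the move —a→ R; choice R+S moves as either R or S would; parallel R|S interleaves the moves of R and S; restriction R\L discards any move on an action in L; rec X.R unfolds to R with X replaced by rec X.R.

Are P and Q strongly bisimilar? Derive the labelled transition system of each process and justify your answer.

bisimilar

Reachable graph of P (3 states):
  s0 = rec X. c.a.0 + (0 + 0 + a.0) + a.X has moves --a--▸ s0, --a--▸ s1, --c--▸ s2
  s1 = 0 has moves deadlocked
  s2 = a.0 has moves --a--▸ s1
Reachable graph of Q (3 states):
  t0 = rec X. a.X + (c.a.0 + (0 + 0 + a.0)) has moves --a--▸ t0, --a--▸ t1, --c--▸ t2
  t1 = 0 has moves deadlocked
  t2 = a.0 has moves --a--▸ t1
Coarsest stable partition (strong bisimilarity classes):
  B0 = {s0, t0}
  B1 = {s1, t1}
  B2 = {s2, t2}
s0 ∈ B0, t0 ∈ B0 → same block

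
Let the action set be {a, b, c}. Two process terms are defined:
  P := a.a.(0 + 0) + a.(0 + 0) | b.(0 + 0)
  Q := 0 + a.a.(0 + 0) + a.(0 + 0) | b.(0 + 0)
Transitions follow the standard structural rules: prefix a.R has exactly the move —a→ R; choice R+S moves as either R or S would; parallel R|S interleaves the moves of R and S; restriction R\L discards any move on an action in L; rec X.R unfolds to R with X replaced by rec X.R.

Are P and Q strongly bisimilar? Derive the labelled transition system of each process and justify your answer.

YES

Reachable graph of P (6 states):
  m0 = a.a.(0 + 0) + a.(0 + 0) | b.(0 + 0) ⊢ -a-> m1, -a-> m2, -b-> m3
  m1 = (0 + 0) | b.(0 + 0) ⊢ -b-> m4
  m2 = a.(0 + 0) ⊢ -a-> m5
  m3 = a.(0 + 0) | (0 + 0) ⊢ -a-> m4
  m4 = (0 + 0) | (0 + 0) ⊢ ∅
  m5 = 0 + 0 ⊢ ∅
Reachable graph of Q (6 states):
  n0 = 0 + a.a.(0 + 0) + a.(0 + 0) | b.(0 + 0) ⊢ -a-> n1, -a-> n2, -b-> n3
  n1 = (0 + 0) | b.(0 + 0) ⊢ -b-> n4
  n2 = a.(0 + 0) ⊢ -a-> n5
  n3 = a.(0 + 0) | (0 + 0) ⊢ -a-> n4
  n4 = (0 + 0) | (0 + 0) ⊢ ∅
  n5 = 0 + 0 ⊢ ∅
Bisimilarity quotient blocks:
  B0 = {m0, n0}
  B1 = {m2, m3, n2, n3}
  B2 = {m4, m5, n4, n5}
  B3 = {m1, n1}
m0 ∈ B0, n0 ∈ B0 → same block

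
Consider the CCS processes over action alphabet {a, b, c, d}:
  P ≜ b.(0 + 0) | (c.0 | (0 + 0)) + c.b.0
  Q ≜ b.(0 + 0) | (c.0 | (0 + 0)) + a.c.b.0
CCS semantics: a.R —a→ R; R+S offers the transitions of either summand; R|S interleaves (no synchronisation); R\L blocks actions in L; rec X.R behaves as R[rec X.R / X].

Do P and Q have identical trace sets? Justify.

traces(P) ≠ traces(Q) — witness ⟨a⟩

P's transition system — 6 states:
  s0 = b.(0 + 0) | (c.0 | (0 + 0)) + c.b.0 ⊢ ··b··> s1, ··c··> s2, ··c··> s3
  s1 = (0 + 0) | (c.0 | (0 + 0)) ⊢ ··c··> s4
  s2 = b.(0 + 0) | (0 | (0 + 0)) ⊢ ··b··> s4
  s3 = b.0 ⊢ ··b··> s5
  s4 = (0 + 0) | (0 | (0 + 0)) ⊢ deadlocked
  s5 = 0 ⊢ deadlocked
Q's transition system — 7 states:
  t0 = b.(0 + 0) | (c.0 | (0 + 0)) + a.c.b.0 ⊢ ··a··> t1, ··b··> t2, ··c··> t3
  t1 = c.b.0 ⊢ ··c··> t4
  t2 = (0 + 0) | (c.0 | (0 + 0)) ⊢ ··c··> t5
  t3 = b.(0 + 0) | (0 | (0 + 0)) ⊢ ··b··> t5
  t4 = b.0 ⊢ ··b··> t6
  t5 = (0 + 0) | (0 | (0 + 0)) ⊢ deadlocked
  t6 = 0 ⊢ deadlocked
Executing a from Q (initial set {t0}):
  [1] a ⇒ {t1}
  ✓ Q
Executing a from P (initial set {s0}):
  [1] a ⇒ ∅  — P cannot continue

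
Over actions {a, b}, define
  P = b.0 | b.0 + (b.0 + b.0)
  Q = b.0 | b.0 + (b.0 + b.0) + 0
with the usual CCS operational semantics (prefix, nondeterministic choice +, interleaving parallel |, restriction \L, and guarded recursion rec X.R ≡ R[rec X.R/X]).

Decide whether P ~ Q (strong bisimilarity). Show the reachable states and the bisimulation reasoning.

YES

P's transition system — 5 states:
  p0 = b.0 | b.0 + (b.0 + b.0) | ··b··> p1, ··b··> p2, ··b··> p3
  p1 = 0 | ∅
  p2 = 0 | b.0 | ··b··> p4
  p3 = b.0 | 0 | ··b··> p4
  p4 = 0 | 0 | ∅
Q's transition system — 5 states:
  q0 = b.0 | b.0 + (b.0 + b.0) + 0 | ··b··> q1, ··b··> q2, ··b··> q3
  q1 = 0 | ∅
  q2 = 0 | b.0 | ··b··> q4
  q3 = b.0 | 0 | ··b··> q4
  q4 = 0 | 0 | ∅
Coarsest stable partition (strong bisimilarity classes):
  B0 = {p0, q0}
  B1 = {p2, p3, q2, q3}
  B2 = {p1, p4, q1, q4}
p0 ∈ B0, q0 ∈ B0 → same block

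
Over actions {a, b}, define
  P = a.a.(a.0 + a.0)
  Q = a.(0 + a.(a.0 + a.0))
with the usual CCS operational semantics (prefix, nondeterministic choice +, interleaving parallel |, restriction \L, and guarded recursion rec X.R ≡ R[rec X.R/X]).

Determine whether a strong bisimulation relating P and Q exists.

bisimilar

P's transition system — 4 states:
  m0 = a.a.(a.0 + a.0) → ··a··> m1
  m1 = a.(a.0 + a.0) → ··a··> m2
  m2 = a.0 + a.0 → ··a··> m3
  m3 = 0 → deadlocked
Q's transition system — 4 states:
  n0 = a.(0 + a.(a.0 + a.0)) → ··a··> n1
  n1 = 0 + a.(a.0 + a.0) → ··a··> n2
  n2 = a.0 + a.0 → ··a··> n3
  n3 = 0 → deadlocked
Partition-refinement fixed point:
  B0 = {m0, n0}
  B1 = {m1, n1}
  B2 = {m2, n2}
  B3 = {m3, n3}
m0 ∈ B0, n0 ∈ B0 → same block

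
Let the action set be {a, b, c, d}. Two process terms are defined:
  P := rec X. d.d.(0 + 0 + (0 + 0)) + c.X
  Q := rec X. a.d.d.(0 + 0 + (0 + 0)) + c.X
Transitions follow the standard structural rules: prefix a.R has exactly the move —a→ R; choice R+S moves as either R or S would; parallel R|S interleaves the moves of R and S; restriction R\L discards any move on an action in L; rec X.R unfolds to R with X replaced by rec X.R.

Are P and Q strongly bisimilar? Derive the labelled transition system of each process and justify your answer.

P ≁ Q

LTS(P): 3 reachable states
  u0 = rec X. d.d.(0 + 0 + (0 + 0)) + c.X → -c-> u0, -d-> u1
  u1 = d.(0 + 0 + (0 + 0)) → -d-> u2
  u2 = 0 + 0 + (0 + 0) → deadlocked
LTS(Q): 4 reachable states
  v0 = rec X. a.d.d.(0 + 0 + (0 + 0)) + c.X → -a-> v1, -c-> v0
  v1 = d.d.(0 + 0 + (0 + 0)) → -d-> v2
  v2 = d.(0 + 0 + (0 + 0)) → -d-> v3
  v3 = 0 + 0 + (0 + 0) → deadlocked
Coarsest stable partition (strong bisimilarity classes):
  B0 = {u0}
  B1 = {u1, v2}
  B2 = {u2, v3}
  B3 = {v0}
  B4 = {v1}
u0 ∈ B0, v0 ∈ B3 → different blocks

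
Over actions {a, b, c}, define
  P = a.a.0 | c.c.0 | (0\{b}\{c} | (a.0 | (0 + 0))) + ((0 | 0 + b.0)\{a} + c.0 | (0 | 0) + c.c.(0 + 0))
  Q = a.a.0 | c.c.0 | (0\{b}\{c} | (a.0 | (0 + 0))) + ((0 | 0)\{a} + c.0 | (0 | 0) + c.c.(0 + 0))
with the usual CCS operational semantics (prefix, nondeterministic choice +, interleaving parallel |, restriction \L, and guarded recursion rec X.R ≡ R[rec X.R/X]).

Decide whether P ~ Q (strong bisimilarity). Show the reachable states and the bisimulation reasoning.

P ≁ Q

Reachable graph of P (22 states):
  m0 = a.a.0 | c.c.0 | (0\{b}\{c} | (a.0 | (0 + 0))) + ((0 | 0 + b.0)\{a} + c.0 | (0 | 0) + c.c.(0 + 0)) → —a→ m1, —a→ m2, —b→ m3, —c→ m4, —c→ m5, —c→ m6
  m1 = a.0 | c.c.0 | (0\{b}\{c} | (a.0 | (0 + 0))) → —a→ m7, —a→ m8, —c→ m9
  m2 = a.a.0 | c.c.0 | (0\{b}\{c} | (0 | (0 + 0))) → —a→ m8, —c→ m10
  m3 = 0\{a} → (no moves)
  m4 = 0 | (0 | 0) → (no moves)
  m5 = a.a.0 | c.0 | (0\{b}\{c} | (a.0 | (0 + 0))) → —a→ m10, —a→ m9, —c→ m11
  m6 = c.(0 + 0) → —c→ m12
  m7 = 0 | c.c.0 | (0\{b}\{c} | (a.0 | (0 + 0))) → —a→ m13, —c→ m14
  m8 = a.0 | c.c.0 | (0\{b}\{c} | (0 | (0 + 0))) → —a→ m13, —c→ m15
  m9 = a.0 | c.0 | (0\{b}\{c} | (a.0 | (0 + 0))) → —a→ m14, —a→ m15, —c→ m16
  m10 = a.a.0 | c.0 | (0\{b}\{c} | (0 | (0 + 0))) → —a→ m15, —c→ m17
  m11 = a.a.0 | 0 | (0\{b}\{c} | (a.0 | (0 + 0))) → —a→ m16, —a→ m17
  m12 = 0 + 0 → (no moves)
  m13 = 0 | c.c.0 | (0\{b}\{c} | (0 | (0 + 0))) → —c→ m18
  m14 = 0 | c.0 | (0\{b}\{c} | (a.0 | (0 + 0))) → —a→ m18, —c→ m19
  m15 = a.0 | c.0 | (0\{b}\{c} | (0 | (0 + 0))) → —a→ m18, —c→ m20
  m16 = a.0 | 0 | (0\{b}\{c} | (a.0 | (0 + 0))) → —a→ m19, —a→ m20
  m17 = a.a.0 | 0 | (0\{b}\{c} | (0 | (0 + 0))) → —a→ m20
  m18 = 0 | c.0 | (0\{b}\{c} | (0 | (0 + 0))) → —c→ m21
  m19 = 0 | 0 | (0\{b}\{c} | (a.0 | (0 + 0))) → —a→ m21
  m20 = a.0 | 0 | (0\{b}\{c} | (0 | (0 + 0))) → —a→ m21
  m21 = 0 | 0 | (0\{b}\{c} | (0 | (0 + 0))) → (no moves)
Reachable graph of Q (21 states):
  n0 = a.a.0 | c.c.0 | (0\{b}\{c} | (a.0 | (0 + 0))) + ((0 | 0)\{a} + c.0 | (0 | 0) + c.c.(0 + 0)) → —a→ n1, —a→ n2, —c→ n3, —c→ n4, —c→ n5
  n1 = a.0 | c.c.0 | (0\{b}\{c} | (a.0 | (0 + 0))) → —a→ n6, —a→ n7, —c→ n8
  n2 = a.a.0 | c.c.0 | (0\{b}\{c} | (0 | (0 + 0))) → —a→ n7, —c→ n9
  n3 = 0 | (0 | 0) → (no moves)
  n4 = a.a.0 | c.0 | (0\{b}\{c} | (a.0 | (0 + 0))) → —a→ n8, —a→ n9, —c→ n10
  n5 = c.(0 + 0) → —c→ n11
  n6 = 0 | c.c.0 | (0\{b}\{c} | (a.0 | (0 + 0))) → —a→ n12, —c→ n13
  n7 = a.0 | c.c.0 | (0\{b}\{c} | (0 | (0 + 0))) → —a→ n12, —c→ n14
  n8 = a.0 | c.0 | (0\{b}\{c} | (a.0 | (0 + 0))) → —a→ n13, —a→ n14, —c→ n15
  n9 = a.a.0 | c.0 | (0\{b}\{c} | (0 | (0 + 0))) → —a→ n14, —c→ n16
  n10 = a.a.0 | 0 | (0\{b}\{c} | (a.0 | (0 + 0))) → —a→ n15, —a→ n16
  n11 = 0 + 0 → (no moves)
  n12 = 0 | c.c.0 | (0\{b}\{c} | (0 | (0 + 0))) → —c→ n17
  n13 = 0 | c.0 | (0\{b}\{c} | (a.0 | (0 + 0))) → —a→ n17, —c→ n18
  n14 = a.0 | c.0 | (0\{b}\{c} | (0 | (0 + 0))) → —a→ n17, —c→ n19
  n15 = a.0 | 0 | (0\{b}\{c} | (a.0 | (0 + 0))) → —a→ n18, —a→ n19
  n16 = a.a.0 | 0 | (0\{b}\{c} | (0 | (0 + 0))) → —a→ n19
  n17 = 0 | c.0 | (0\{b}\{c} | (0 | (0 + 0))) → —c→ n20
  n18 = 0 | 0 | (0\{b}\{c} | (a.0 | (0 + 0))) → —a→ n20
  n19 = a.0 | 0 | (0\{b}\{c} | (0 | (0 + 0))) → —a→ n20
  n20 = 0 | 0 | (0\{b}\{c} | (0 | (0 + 0))) → (no moves)
Coarsest stable partition (strong bisimilarity classes):
  B0 = {m0}
  B1 = {m1, m2, n1, n2}
  B2 = {m7, m8, n6, n7}
  B3 = {m13, n12}
  B4 = {m18, m6, n17, n5}
  B5 = {m12, m21, m3, m4, n11, n20, n3}
  B6 = {m14, m15, n13, n14}
  B7 = {m19, m20, n18, n19}
  B8 = {m10, m9, n8, n9}
  B9 = {m16, m17, n15, n16}
  B10 = {m5, n4}
  B11 = {m11, n10}
  B12 = {n0}
m0 ∈ B0, n0 ∈ B12 → different blocks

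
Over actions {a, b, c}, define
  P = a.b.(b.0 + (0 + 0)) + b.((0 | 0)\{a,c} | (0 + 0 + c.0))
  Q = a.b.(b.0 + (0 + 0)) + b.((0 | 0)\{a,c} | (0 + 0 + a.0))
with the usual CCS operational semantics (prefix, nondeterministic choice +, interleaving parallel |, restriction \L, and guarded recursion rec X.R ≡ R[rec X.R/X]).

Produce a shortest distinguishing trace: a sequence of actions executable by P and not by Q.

bc

P's transition system — 6 states:
  u0 = a.b.(b.0 + (0 + 0)) + b.((0 | 0)\{a,c} | (0 + 0 + c.0)) has moves -a-> u1, -b-> u2
  u1 = b.(b.0 + (0 + 0)) has moves -b-> u3
  u2 = (0 | 0)\{a,c} | (0 + 0 + c.0) has moves -c-> u4
  u3 = b.0 + (0 + 0) has moves -b-> u5
  u4 = (0 | 0)\{a,c} | 0 has moves ∅
  u5 = 0 has moves ∅
Q's transition system — 6 states:
  v0 = a.b.(b.0 + (0 + 0)) + b.((0 | 0)\{a,c} | (0 + 0 + a.0)) has moves -a-> v1, -b-> v2
  v1 = b.(b.0 + (0 + 0)) has moves -b-> v3
  v2 = (0 | 0)\{a,c} | (0 + 0 + a.0) has moves -a-> v4
  v3 = b.0 + (0 + 0) has moves -b-> v5
  v4 = (0 | 0)\{a,c} | 0 has moves ∅
  v5 = 0 has moves ∅
Executing bc from P (initial set {u0}):
  [1] b ⇒ {u2}
  [2] c ⇒ {u4}
  P completes σ.
Executing bc from Q (initial set {v0}):
  [1] b ⇒ {v2}
  [2] c ⇒ ∅  — Q cannot continue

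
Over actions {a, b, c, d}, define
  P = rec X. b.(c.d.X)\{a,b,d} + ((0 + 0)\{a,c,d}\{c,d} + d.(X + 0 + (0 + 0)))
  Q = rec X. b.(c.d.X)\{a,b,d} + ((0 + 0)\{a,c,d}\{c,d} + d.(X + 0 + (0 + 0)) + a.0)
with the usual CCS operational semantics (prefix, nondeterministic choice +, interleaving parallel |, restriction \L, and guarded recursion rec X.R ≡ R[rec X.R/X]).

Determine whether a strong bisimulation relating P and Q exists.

P's transition system — 4 states:
  u0 = rec X. b.(c.d.X)\{a,b,d} + ((0 + 0)\{a,c,d}\{c,d} + d.(X + 0 + (0 + 0))) has moves —b→ u1, —d→ u2
  u1 = (c.d.(rec X. b.(c.d.X)\{a,b,d} + ((0 + 0)\{a,c,d}\{c,d} + d.(X + 0 + (0 + 0)))))\{a,b,d} has moves —c→ u3
  u2 = (rec X. b.(c.d.X)\{a,b,d} + ((0 + 0)\{a,c,d}\{c,d} + d.(X + 0 + (0 + 0)))) + 0 + (0 + 0) has moves —b→ u1, —d→ u2
  u3 = (d.(rec X. b.(c.d.X)\{a,b,d} + ((0 + 0)\{a,c,d}\{c,d} + d.(X + 0 + (0 + 0)))))\{a,b,d} has moves stopped
Q's transition system — 5 states:
  v0 = rec X. b.(c.d.X)\{a,b,d} + ((0 + 0)\{a,c,d}\{c,d} + d.(X + 0 + (0 + 0)) + a.0) has moves —a→ v1, —b→ v2, —d→ v3
  v1 = 0 has moves stopped
  v2 = (c.d.(rec X. b.(c.d.X)\{a,b,d} + ((0 + 0)\{a,c,d}\{c,d} + d.(X + 0 + (0 + 0)) + a.0)))\{a,b,d} has moves —c→ v4
  v3 = (rec X. b.(c.d.X)\{a,b,d} + ((0 + 0)\{a,c,d}\{c,d} + d.(X + 0 + (0 + 0)) + a.0)) + 0 + (0 + 0) has moves —a→ v1, —b→ v2, —d→ v3
  v4 = (d.(rec X. b.(c.d.X)\{a,b,d} + ((0 + 0)\{a,c,d}\{c,d} + d.(X + 0 + (0 + 0)) + a.0)))\{a,b,d} has moves stopped
Bisimilarity quotient blocks:
  B0 = {u0, u2}
  B1 = {u1, v2}
  B2 = {u3, v1, v4}
  B3 = {v0, v3}
u0 ∈ B0, v0 ∈ B3 → different blocks

P ≁ Q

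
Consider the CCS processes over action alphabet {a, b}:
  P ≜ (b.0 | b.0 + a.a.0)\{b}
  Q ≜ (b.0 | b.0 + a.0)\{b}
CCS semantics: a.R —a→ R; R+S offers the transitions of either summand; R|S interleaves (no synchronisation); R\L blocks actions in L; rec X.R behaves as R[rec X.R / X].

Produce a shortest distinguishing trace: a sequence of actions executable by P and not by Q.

aa

Reachable graph of P (3 states):
  s0 = (b.0 | b.0 + a.a.0)\{b} | —a→ s1
  s1 = (a.0)\{b} | —a→ s2
  s2 = 0\{b} | deadlocked
Reachable graph of Q (2 states):
  t0 = (b.0 | b.0 + a.0)\{b} | —a→ t1
  t1 = 0\{b} | deadlocked
Trace ⟨aa⟩ through P, begin at {s0}:
  step 1 (a): {s1}
  step 2 (a): {s2}
  P completes σ.
Trace ⟨aa⟩ through Q, begin at {t0}:
  step 1 (a): {t1}
  step 2 (a): ∅  — Q cannot continue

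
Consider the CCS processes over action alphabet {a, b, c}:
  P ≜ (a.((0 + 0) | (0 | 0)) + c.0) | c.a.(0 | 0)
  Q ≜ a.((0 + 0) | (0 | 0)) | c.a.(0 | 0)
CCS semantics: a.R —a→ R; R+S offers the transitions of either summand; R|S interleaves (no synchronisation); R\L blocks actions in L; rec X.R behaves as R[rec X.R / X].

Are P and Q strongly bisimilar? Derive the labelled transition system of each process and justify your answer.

not bisimilar

P's transition system — 9 states:
  s0 = (a.((0 + 0) | (0 | 0)) + c.0) | c.a.(0 | 0) | ··a··> s1, ··c··> s2, ··c··> s3
  s1 = (0 + 0) | (0 | 0) | c.a.(0 | 0) | ··c··> s4
  s2 = (a.((0 + 0) | (0 | 0)) + c.0) | a.(0 | 0) | ··a··> s4, ··a··> s5, ··c··> s6
  s3 = 0 | c.a.(0 | 0) | ··c··> s6
  s4 = (0 + 0) | (0 | 0) | a.(0 | 0) | ··a··> s7
  s5 = (a.((0 + 0) | (0 | 0)) + c.0) | (0 | 0) | ··a··> s7, ··c··> s8
  s6 = 0 | a.(0 | 0) | ··a··> s8
  s7 = (0 + 0) | (0 | 0) | (0 | 0) | (no moves)
  s8 = 0 | (0 | 0) | (no moves)
Q's transition system — 6 states:
  t0 = a.((0 + 0) | (0 | 0)) | c.a.(0 | 0) | ··a··> t1, ··c··> t2
  t1 = (0 + 0) | (0 | 0) | c.a.(0 | 0) | ··c··> t3
  t2 = a.((0 + 0) | (0 | 0)) | a.(0 | 0) | ··a··> t3, ··a··> t4
  t3 = (0 + 0) | (0 | 0) | a.(0 | 0) | ··a··> t5
  t4 = a.((0 + 0) | (0 | 0)) | (0 | 0) | ··a··> t5
  t5 = (0 + 0) | (0 | 0) | (0 | 0) | (no moves)
Partition-refinement fixed point:
  B0 = {s0}
  B1 = {s1, s3, t1}
  B2 = {s4, s6, t3, t4}
  B3 = {s7, s8, t5}
  B4 = {s2}
  B5 = {s5}
  B6 = {t0}
  B7 = {t2}
s0 ∈ B0, t0 ∈ B6 → different blocks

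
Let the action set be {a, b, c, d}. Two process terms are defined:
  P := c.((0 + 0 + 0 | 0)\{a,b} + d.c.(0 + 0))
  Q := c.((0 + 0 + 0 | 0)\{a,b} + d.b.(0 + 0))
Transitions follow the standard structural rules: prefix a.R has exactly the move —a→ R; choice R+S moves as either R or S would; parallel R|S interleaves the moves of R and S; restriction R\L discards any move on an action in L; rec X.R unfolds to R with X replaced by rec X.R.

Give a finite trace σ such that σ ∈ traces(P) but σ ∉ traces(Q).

LTS(P): 4 reachable states
  p0 = c.((0 + 0 + 0 | 0)\{a,b} + d.c.(0 + 0)) has moves =c=> p1
  p1 = (0 + 0 + 0 | 0)\{a,b} + d.c.(0 + 0) has moves =d=> p2
  p2 = c.(0 + 0) has moves =c=> p3
  p3 = 0 + 0 has moves ·
LTS(Q): 4 reachable states
  q0 = c.((0 + 0 + 0 | 0)\{a,b} + d.b.(0 + 0)) has moves =c=> q1
  q1 = (0 + 0 + 0 | 0)\{a,b} + d.b.(0 + 0) has moves =d=> q2
  q2 = b.(0 + 0) has moves =b=> q3
  q3 = 0 + 0 has moves ·
Trace ⟨cdc⟩ through P, begin at {p0}:
  after c @ step 1: {p1}
  after d @ step 2: {p2}
  after c @ step 3: {p3}
  ✓ P
Trace ⟨cdc⟩ through Q, begin at {q0}:
  after c @ step 1: {q1}
  after d @ step 2: {q2}
  after c @ step 3: ∅ (Q stuck)

cdc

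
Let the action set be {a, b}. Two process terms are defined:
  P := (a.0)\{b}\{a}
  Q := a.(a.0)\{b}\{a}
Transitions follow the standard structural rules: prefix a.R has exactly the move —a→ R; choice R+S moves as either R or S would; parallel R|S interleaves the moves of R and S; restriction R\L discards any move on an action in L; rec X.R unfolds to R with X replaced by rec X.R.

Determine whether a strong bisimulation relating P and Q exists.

P's transition system — 1 states:
  p0 = (a.0)\{b}\{a} has moves stopped
Q's transition system — 2 states:
  q0 = a.(a.0)\{b}\{a} has moves -a-> q1
  q1 = (a.0)\{b}\{a} has moves stopped
Partition-refinement fixed point:
  B0 = {p0, q1}
  B1 = {q0}
p0 ∈ B0, q0 ∈ B1 → different blocks

NO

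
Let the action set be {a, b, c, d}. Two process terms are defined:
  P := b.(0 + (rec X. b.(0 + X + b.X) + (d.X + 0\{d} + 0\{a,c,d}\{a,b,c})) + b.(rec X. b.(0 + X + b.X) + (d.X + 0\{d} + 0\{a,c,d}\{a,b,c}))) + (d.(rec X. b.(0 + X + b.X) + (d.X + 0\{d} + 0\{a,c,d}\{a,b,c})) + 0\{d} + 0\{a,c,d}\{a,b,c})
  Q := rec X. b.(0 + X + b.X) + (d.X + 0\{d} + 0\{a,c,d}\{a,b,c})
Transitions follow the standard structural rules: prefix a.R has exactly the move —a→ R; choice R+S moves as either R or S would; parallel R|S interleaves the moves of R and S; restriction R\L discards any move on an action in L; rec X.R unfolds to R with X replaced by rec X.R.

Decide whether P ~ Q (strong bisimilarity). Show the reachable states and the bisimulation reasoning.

LTS(P): 3 reachable states
  s0 = b.(0 + (rec X. b.(0 + X + b.X) + (d.X + 0\{d} + 0\{a,c,d}\{a,b,c})) + b.(rec X. b.(0 + X + b.X) + (d.X + 0\{d} + 0\{a,c,d}\{a,b,c}))) + (d.(rec X. b.(0 + X + b.X) + (d.X + 0\{d} + 0\{a,c,d}\{a,b,c})) + 0\{d} + 0\{a,c,d}\{a,b,c}) :: —b→ s1, —d→ s2
  s1 = 0 + (rec X. b.(0 + X + b.X) + (d.X + 0\{d} + 0\{a,c,d}\{a,b,c})) + b.(rec X. b.(0 + X + b.X) + (d.X + 0\{d} + 0\{a,c,d}\{a,b,c})) :: —b→ s1, —b→ s2, —d→ s2
  s2 = rec X. b.(0 + X + b.X) + (d.X + 0\{d} + 0\{a,c,d}\{a,b,c}) :: —b→ s1, —d→ s2
LTS(Q): 2 reachable states
  t0 = rec X. b.(0 + X + b.X) + (d.X + 0\{d} + 0\{a,c,d}\{a,b,c}) :: —b→ t1, —d→ t0
  t1 = 0 + (rec X. b.(0 + X + b.X) + (d.X + 0\{d} + 0\{a,c,d}\{a,b,c})) + b.(rec X. b.(0 + X + b.X) + (d.X + 0\{d} + 0\{a,c,d}\{a,b,c})) :: —b→ t0, —b→ t1, —d→ t0
Bisimilarity quotient blocks:
  B0 = {s0, s1, s2, t0, t1}
s0 ∈ B0, t0 ∈ B0 → same block

P ~ Q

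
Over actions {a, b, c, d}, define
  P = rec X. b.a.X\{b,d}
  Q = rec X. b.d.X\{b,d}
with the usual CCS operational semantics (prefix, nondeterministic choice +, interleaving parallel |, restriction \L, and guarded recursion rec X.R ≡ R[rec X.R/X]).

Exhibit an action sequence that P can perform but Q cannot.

P's transition system — 3 states:
  s0 = rec X. b.a.X\{b,d} has moves ··b··> s1
  s1 = a.(rec X. b.a.X\{b,d})\{b,d} has moves ··a··> s2
  s2 = (rec X. b.a.X\{b,d})\{b,d} has moves deadlocked
Q's transition system — 3 states:
  t0 = rec X. b.d.X\{b,d} has moves ··b··> t1
  t1 = d.(rec X. b.d.X\{b,d})\{b,d} has moves ··d··> t2
  t2 = (rec X. b.d.X\{b,d})\{b,d} has moves deadlocked
Run σ = ⟨ba⟩ on P: start {s0}
  step 1 (b): {s1}
  step 2 (a): {s2}
  P completes σ.
Run σ = ⟨ba⟩ on Q: start {t0}
  step 1 (b): {t1}
  step 2 (a): ∅  — Q cannot continue

ba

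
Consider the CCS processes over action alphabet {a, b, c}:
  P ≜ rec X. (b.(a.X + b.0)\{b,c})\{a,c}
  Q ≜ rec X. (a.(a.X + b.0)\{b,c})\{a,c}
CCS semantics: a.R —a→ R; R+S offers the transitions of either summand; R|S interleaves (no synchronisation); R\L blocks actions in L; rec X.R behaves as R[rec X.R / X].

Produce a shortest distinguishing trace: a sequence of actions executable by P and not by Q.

P's transition system — 2 states:
  p0 = rec X. (b.(a.X + b.0)\{b,c})\{a,c} ⊢ =b=> p1
  p1 = (a.(rec X. (b.(a.X + b.0)\{b,c})\{a,c}) + b.0)\{b,c}\{a,c} ⊢ deadlocked
Q's transition system — 1 states:
  q0 = rec X. (a.(a.X + b.0)\{b,c})\{a,c} ⊢ deadlocked
Run σ = ⟨b⟩ on P: start {p0}
  [1] b ⇒ {p1}
  P completes σ.
Run σ = ⟨b⟩ on Q: start {q0}
  [1] b ⇒ ∅ (Q stuck)

b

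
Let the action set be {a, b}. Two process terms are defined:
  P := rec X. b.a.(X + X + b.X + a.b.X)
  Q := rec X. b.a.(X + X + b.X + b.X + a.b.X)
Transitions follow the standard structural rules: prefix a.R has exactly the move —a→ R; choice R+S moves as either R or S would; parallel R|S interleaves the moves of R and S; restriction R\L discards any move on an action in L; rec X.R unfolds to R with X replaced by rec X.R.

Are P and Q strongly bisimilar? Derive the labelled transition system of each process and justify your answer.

P ~ Q

LTS(P): 4 reachable states
  s0 = rec X. b.a.(X + X + b.X + a.b.X) :: —b→ s1
  s1 = a.((rec X. b.a.(X + X + b.X + a.b.X)) + (rec X. b.a.(X + X + b.X + a.b.X)) + b.(rec X. b.a.(X + X + b.X + a.b.X)) + a.b.(rec X. b.a.(X + X + b.X + a.b.X))) :: —a→ s2
  s2 = (rec X. b.a.(X + X + b.X + a.b.X)) + (rec X. b.a.(X + X + b.X + a.b.X)) + b.(rec X. b.a.(X + X + b.X + a.b.X)) + a.b.(rec X. b.a.(X + X + b.X + a.b.X)) :: —a→ s3, —b→ s0, —b→ s1
  s3 = b.(rec X. b.a.(X + X + b.X + a.b.X)) :: —b→ s0
LTS(Q): 4 reachable states
  t0 = rec X. b.a.(X + X + b.X + b.X + a.b.X) :: —b→ t1
  t1 = a.((rec X. b.a.(X + X + b.X + b.X + a.b.X)) + (rec X. b.a.(X + X + b.X + b.X + a.b.X)) + b.(rec X. b.a.(X + X + b.X + b.X + a.b.X)) + b.(rec X. b.a.(X + X + b.X + b.X + a.b.X)) + a.b.(rec X. b.a.(X + X + b.X + b.X + a.b.X))) :: —a→ t2
  t2 = (rec X. b.a.(X + X + b.X + b.X + a.b.X)) + (rec X. b.a.(X + X + b.X + b.X + a.b.X)) + b.(rec X. b.a.(X + X + b.X + b.X + a.b.X)) + b.(rec X. b.a.(X + X + b.X + b.X + a.b.X)) + a.b.(rec X. b.a.(X + X + b.X + b.X + a.b.X)) :: —a→ t3, —b→ t0, —b→ t1
  t3 = b.(rec X. b.a.(X + X + b.X + b.X + a.b.X)) :: —b→ t0
Coarsest stable partition (strong bisimilarity classes):
  B0 = {s0, t0}
  B1 = {s1, t1}
  B2 = {s2, t2}
  B3 = {s3, t3}
s0 ∈ B0, t0 ∈ B0 → same block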